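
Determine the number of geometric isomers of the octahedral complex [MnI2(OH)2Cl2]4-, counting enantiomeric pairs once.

Working through the distinct placements yields 5 geometric isomers: I trans, OH trans, Cl trans; I cis, OH cis, Cl trans; I cis, OH trans, Cl cis; I cis, OH cis, Cl cis (chiral); I trans, OH cis, Cl cis.

5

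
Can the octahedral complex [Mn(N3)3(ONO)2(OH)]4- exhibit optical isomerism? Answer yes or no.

An octahedron has six vertices in three trans pairs; every non-trans pair is cis.
Systematic placement gives 3 geometric isomers: N3 mer, ONO trans; N3 mer, ONO cis; N3 fac, ONO cis.
Each arrangement has an internal mirror plane or centre of symmetry, so none is chiral.

no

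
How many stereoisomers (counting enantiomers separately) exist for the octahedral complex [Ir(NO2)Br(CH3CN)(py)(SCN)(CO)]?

In an octahedral complex each vertex has one trans partner and four cis neighbours.
Systematic enumeration (placing each ligand type in turn and discarding arrangements equivalent by rotation or reflection) gives 15 geometric isomers.
Of these, 15 lack any improper symmetry element and so occur as enantiomeric pairs, giving 15 + 15 = 30 stereoisomers in total.

30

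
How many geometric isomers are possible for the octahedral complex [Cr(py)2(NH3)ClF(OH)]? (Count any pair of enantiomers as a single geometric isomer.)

9

In an octahedral complex each vertex has one trans partner and four cis neighbours.
Placing the ligands in turn and identifying arrangements related by rotation or reflection leaves 9 distinct geometric isomers.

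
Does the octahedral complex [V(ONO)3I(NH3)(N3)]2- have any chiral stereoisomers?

yes

In an octahedral complex each vertex has one trans partner and four cis neighbours.
Systematic placement gives 4 geometric isomers: ONO mer (3 arrangements); ONO fac (chiral).
One of these lacks any improper symmetry element and so occurs as an enantiomeric pair, giving 4 + 1 = 5 stereoisomers in total.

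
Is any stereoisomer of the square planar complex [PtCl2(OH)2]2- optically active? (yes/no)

In a square planar complex each vertex has one trans partner and two cis neighbours.
The distinct arrangements are (2 in all): Cl cis; Cl trans.
Each arrangement has an internal mirror plane or centre of symmetry, so none is chiral.

no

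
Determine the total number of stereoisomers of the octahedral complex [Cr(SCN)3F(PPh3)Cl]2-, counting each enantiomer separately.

5

An octahedron has six vertices in three trans pairs; every non-trans pair is cis.
There are 4 geometric isomers: SCN mer (3 arrangements); SCN fac (chiral).
One of these lacks any improper symmetry element and so occurs as an enantiomeric pair, giving 4 + 1 = 5 stereoisomers in total.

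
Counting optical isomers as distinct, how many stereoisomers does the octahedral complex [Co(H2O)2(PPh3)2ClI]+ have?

The six octahedral sites form three mutually perpendicular trans pairs.
Systematic placement gives 6 geometric isomers: H2O cis, PPh3 trans; H2O cis, PPh3 cis (3 arrangements, 2 chiral); H2O trans, PPh3 trans; H2O trans, PPh3 cis.
Of these, 2 lack any improper symmetry element and so occur as enantiomeric pairs, giving 6 + 2 = 8 stereoisomers in total.

8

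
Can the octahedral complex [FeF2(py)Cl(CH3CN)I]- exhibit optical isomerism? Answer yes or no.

An octahedron has six vertices in three trans pairs; every non-trans pair is cis.
Systematic enumeration (placing each ligand type in turn and discarding arrangements equivalent by rotation or reflection) gives 9 geometric isomers.
Of these, 6 lack any improper symmetry element and so occur as enantiomeric pairs, giving 9 + 6 = 15 stereoisomers in total.

yes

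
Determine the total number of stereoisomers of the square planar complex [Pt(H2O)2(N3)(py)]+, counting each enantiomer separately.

2

In a square planar complex each vertex has one trans partner and two cis neighbours.
Working through the distinct placements yields 2 geometric isomers: H2O cis; H2O trans.
Each arrangement has an internal mirror plane or centre of symmetry, so none is chiral.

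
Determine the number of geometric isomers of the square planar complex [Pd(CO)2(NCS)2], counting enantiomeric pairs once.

2

A square has two trans pairs of vertices; adjacent vertices are cis.
The distinct arrangements are (2 in all): CO cis; CO trans.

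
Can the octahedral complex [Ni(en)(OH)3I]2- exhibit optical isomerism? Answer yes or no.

An octahedron has six vertices in three trans pairs; every non-trans pair is cis.
Each en is bidentate and must span two cis positions.
There are 2 geometric isomers: OH fac; OH mer.
Each arrangement has an internal mirror plane or centre of symmetry, so none is chiral.

no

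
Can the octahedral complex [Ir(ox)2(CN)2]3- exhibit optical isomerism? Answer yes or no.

In an octahedral complex each vertex has one trans partner and four cis neighbours.
Each ox is bidentate and must span two cis positions.
Working through the distinct placements yields 2 geometric isomers: CN trans; CN cis (chiral).
One of these lacks any improper symmetry element and so occurs as an enantiomeric pair, giving 2 + 1 = 3 stereoisomers in total.

yes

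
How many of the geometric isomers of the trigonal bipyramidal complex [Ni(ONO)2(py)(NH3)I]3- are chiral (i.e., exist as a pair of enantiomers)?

A trigonal bipyramid has two axial and three equatorial sites, which are chemically inequivalent.
Exhaustive case analysis gives 7 geometric isomers.
Of these, 3 lack any improper symmetry element and so occur as enantiomeric pairs, giving 7 + 3 = 10 stereoisomers in total.

3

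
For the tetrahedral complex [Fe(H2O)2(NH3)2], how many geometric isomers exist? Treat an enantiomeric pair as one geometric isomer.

1

In a tetrahedral complex all four positions are equivalent and every pair of ligands is adjacent — there is no cis/trans distinction.
Only one geometric arrangement is possible.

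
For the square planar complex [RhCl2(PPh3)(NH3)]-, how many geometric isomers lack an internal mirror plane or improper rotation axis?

In a square planar complex each vertex has one trans partner and two cis neighbours.
There are 2 geometric isomers: Cl cis; Cl trans.
Each arrangement has an internal mirror plane or centre of symmetry, so none is chiral.

0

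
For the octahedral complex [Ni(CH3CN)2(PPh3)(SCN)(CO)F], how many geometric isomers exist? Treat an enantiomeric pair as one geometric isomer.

The six octahedral sites form three mutually perpendicular trans pairs.
Systematic enumeration (placing each ligand type in turn and discarding arrangements equivalent by rotation or reflection) gives 9 geometric isomers.

9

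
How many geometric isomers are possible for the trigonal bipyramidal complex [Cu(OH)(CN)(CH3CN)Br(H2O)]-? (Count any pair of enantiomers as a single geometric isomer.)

10

Exhaustive case analysis gives 10 geometric isomers.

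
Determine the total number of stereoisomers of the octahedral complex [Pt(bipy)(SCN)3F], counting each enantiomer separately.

In an octahedral complex each vertex has one trans partner and four cis neighbours.
Each bipy is bidentate and must span two cis positions.
Systematic placement gives 2 geometric isomers: SCN fac; SCN mer.
Each arrangement has an internal mirror plane or centre of symmetry, so none is chiral.

2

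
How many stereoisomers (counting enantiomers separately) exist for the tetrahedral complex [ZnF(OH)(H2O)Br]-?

All four vertices of a tetrahedron are equivalent and mutually adjacent, so cis/trans isomerism cannot arise.
Only one geometric arrangement is possible; it has no improper symmetry element, so it exists as a pair of enantiomers (2 stereoisomers).

2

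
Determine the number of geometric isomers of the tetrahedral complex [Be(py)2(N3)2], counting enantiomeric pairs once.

In a tetrahedral complex all four positions are equivalent and every pair of ligands is adjacent — there is no cis/trans distinction.
Only one geometric arrangement is possible.

1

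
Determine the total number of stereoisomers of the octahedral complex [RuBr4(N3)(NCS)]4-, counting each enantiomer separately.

An octahedron has six vertices in three trans pairs; every non-trans pair is cis.
The distinct arrangements are (2 in all): N3 and NCS mutually trans; N3 and NCS mutually cis.
Each arrangement has an internal mirror plane or centre of symmetry, so none is chiral.

2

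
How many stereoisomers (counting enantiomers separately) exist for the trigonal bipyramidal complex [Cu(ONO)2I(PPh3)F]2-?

In a trigonal bipyramid the two axial positions differ from the three equatorial ones.
Exhaustive case analysis gives 7 geometric isomers.
Of these, 3 lack any improper symmetry element and so occur as enantiomeric pairs, giving 7 + 3 = 10 stereoisomers in total.

10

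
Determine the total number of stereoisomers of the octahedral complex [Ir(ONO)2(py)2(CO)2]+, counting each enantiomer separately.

An octahedron has six vertices in three trans pairs; every non-trans pair is cis.
Systematic placement gives 5 geometric isomers: ONO trans, py trans, CO trans; ONO cis, py cis, CO trans; ONO cis, py trans, CO cis; ONO cis, py cis, CO cis (chiral); ONO trans, py cis, CO cis.
One of these lacks any improper symmetry element and so occurs as an enantiomeric pair, giving 5 + 1 = 6 stereoisomers in total.

6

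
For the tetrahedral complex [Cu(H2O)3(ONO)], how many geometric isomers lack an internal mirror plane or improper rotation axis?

All four vertices of a tetrahedron are equivalent and mutually adjacent, so cis/trans isomerism cannot arise.
Only one geometric arrangement is possible.

0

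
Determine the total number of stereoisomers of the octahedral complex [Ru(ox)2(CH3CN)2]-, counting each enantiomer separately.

In an octahedral complex each vertex has one trans partner and four cis neighbours.
Each ox is bidentate and must span two cis positions.
There are 2 geometric isomers: CH3CN trans; CH3CN cis (chiral).
One of these lacks any improper symmetry element and so occurs as an enantiomeric pair, giving 2 + 1 = 3 stereoisomers in total.

3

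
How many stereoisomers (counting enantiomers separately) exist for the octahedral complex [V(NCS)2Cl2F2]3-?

6

The six octahedral sites form three mutually perpendicular trans pairs.
There are 5 geometric isomers: NCS trans, Cl trans, F trans; NCS cis, Cl trans, F cis; NCS trans, Cl cis, F cis; NCS cis, Cl cis, F cis (chiral); NCS cis, Cl cis, F trans.
One of these lacks any improper symmetry element and so occurs as an enantiomeric pair, giving 5 + 1 = 6 stereoisomers in total.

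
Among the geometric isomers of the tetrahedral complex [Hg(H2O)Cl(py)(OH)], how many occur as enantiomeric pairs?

1

Only one geometric arrangement is possible; it has no improper symmetry element, so it exists as a pair of enantiomers (2 stereoisomers).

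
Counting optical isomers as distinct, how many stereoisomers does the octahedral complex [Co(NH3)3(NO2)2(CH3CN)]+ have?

3

The distinct arrangements are (3 in all): NH3 mer, NO2 trans; NH3 fac, NO2 cis; NH3 mer, NO2 cis.
Each arrangement has an internal mirror plane or centre of symmetry, so none is chiral.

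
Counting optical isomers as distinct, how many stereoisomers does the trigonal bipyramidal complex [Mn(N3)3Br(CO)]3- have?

In a trigonal bipyramid the two axial positions differ from the three equatorial ones.
Working through the distinct placements yields 4 geometric isomers: Br axial, CO axial; Br axial, CO equatorial; Br equatorial, CO axial; Br equatorial, CO equatorial.
Each arrangement has an internal mirror plane or centre of symmetry, so none is chiral.

4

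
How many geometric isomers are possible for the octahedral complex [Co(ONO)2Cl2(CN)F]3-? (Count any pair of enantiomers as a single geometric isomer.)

6

There are 6 geometric isomers: ONO trans, Cl cis; ONO cis, Cl cis (3 arrangements, 2 chiral); ONO trans, Cl trans; ONO cis, Cl trans.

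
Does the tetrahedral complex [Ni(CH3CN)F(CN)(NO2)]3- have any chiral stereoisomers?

yes

All four vertices of a tetrahedron are equivalent and mutually adjacent, so cis/trans isomerism cannot arise.
Only one geometric arrangement is possible; it has no improper symmetry element, so it exists as a pair of enantiomers (2 stereoisomers).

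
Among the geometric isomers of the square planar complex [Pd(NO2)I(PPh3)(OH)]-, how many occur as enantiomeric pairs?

A square has two trans pairs of vertices; adjacent vertices are cis.
There are 3 geometric isomers: (I/OH trans, NO2/PPh3 trans); (I/PPh3 trans, NO2/OH trans); (I/NO2 trans, OH/PPh3 trans).
Each arrangement has an internal mirror plane or centre of symmetry, so none is chiral.

0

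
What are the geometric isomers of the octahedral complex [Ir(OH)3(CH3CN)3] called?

An octahedron has six vertices in three trans pairs; every non-trans pair is cis.
Systematic placement gives 2 geometric isomers: OH mer; OH fac.

fac and mer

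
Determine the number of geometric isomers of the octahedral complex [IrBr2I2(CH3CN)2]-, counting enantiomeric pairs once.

5

The six octahedral sites form three mutually perpendicular trans pairs.
Systematic placement gives 5 geometric isomers: Br trans, I trans, CH3CN trans; Br trans, I cis, CH3CN cis; Br cis, I trans, CH3CN cis; Br cis, I cis, CH3CN cis (chiral); Br cis, I cis, CH3CN trans.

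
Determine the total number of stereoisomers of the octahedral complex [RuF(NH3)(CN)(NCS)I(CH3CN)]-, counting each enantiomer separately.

30

In an octahedral complex each vertex has one trans partner and four cis neighbours.
Exhaustive case analysis gives 15 geometric isomers.
Of these, 15 lack any improper symmetry element and so occur as enantiomeric pairs, giving 15 + 15 = 30 stereoisomers in total.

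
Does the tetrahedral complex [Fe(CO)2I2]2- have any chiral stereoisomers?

All four vertices of a tetrahedron are equivalent and mutually adjacent, so cis/trans isomerism cannot arise.
Only one geometric arrangement is possible.

no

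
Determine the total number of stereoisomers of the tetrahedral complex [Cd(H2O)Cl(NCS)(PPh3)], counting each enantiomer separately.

2

All four vertices of a tetrahedron are equivalent and mutually adjacent, so cis/trans isomerism cannot arise.
Only one geometric arrangement is possible; it has no improper symmetry element, so it exists as a pair of enantiomers (2 stereoisomers).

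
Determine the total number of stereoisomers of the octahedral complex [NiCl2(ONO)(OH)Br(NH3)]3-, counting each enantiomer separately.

The six octahedral sites form three mutually perpendicular trans pairs.
Exhaustive case analysis gives 9 geometric isomers.
Of these, 6 lack any improper symmetry element and so occur as enantiomeric pairs, giving 9 + 6 = 15 stereoisomers in total.

15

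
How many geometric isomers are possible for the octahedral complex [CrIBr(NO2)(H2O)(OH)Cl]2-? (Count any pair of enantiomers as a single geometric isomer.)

15

Placing the ligands in turn and identifying arrangements related by rotation or reflection leaves 15 distinct geometric isomers.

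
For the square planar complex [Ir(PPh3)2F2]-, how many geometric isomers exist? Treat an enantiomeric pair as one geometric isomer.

In a square planar complex each vertex has one trans partner and two cis neighbours.
Systematic placement gives 2 geometric isomers: PPh3 cis; PPh3 trans.

2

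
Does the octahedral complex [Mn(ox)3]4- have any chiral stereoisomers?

An octahedron has six vertices in three trans pairs; every non-trans pair is cis.
Each ox is bidentate and must span two cis positions.
Only one geometric arrangement is possible; it has no improper symmetry element, so it exists as a pair of enantiomers (2 stereoisomers).

yes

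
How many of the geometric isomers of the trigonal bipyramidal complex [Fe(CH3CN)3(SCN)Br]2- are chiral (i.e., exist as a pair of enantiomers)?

In a trigonal bipyramid the two axial positions differ from the three equatorial ones.
The distinct arrangements are (4 in all): SCN equatorial, Br axial; SCN axial, Br axial; SCN equatorial, Br equatorial; SCN axial, Br equatorial.
Each arrangement has an internal mirror plane or centre of symmetry, so none is chiral.

0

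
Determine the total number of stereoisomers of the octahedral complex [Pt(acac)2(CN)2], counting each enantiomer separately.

3

The six octahedral sites form three mutually perpendicular trans pairs.
Each acac is bidentate and must span two cis positions.
The distinct arrangements are (2 in all): CN trans; CN cis (chiral).
One of these lacks any improper symmetry element and so occurs as an enantiomeric pair, giving 2 + 1 = 3 stereoisomers in total.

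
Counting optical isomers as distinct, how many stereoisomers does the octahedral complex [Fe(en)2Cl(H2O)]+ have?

An octahedron has six vertices in three trans pairs; every non-trans pair is cis.
Each en is bidentate and must span two cis positions.
There are 2 geometric isomers: Cl and H2O mutually trans; Cl and H2O mutually cis (chiral).
One of these lacks any improper symmetry element and so occurs as an enantiomeric pair, giving 2 + 1 = 3 stereoisomers in total.

3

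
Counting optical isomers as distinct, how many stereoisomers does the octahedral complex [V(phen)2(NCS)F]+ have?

3

The six octahedral sites form three mutually perpendicular trans pairs.
Each phen is bidentate and must span two cis positions.
There are 2 geometric isomers: NCS and F mutually trans; NCS and F mutually cis (chiral).
One of these lacks any improper symmetry element and so occurs as an enantiomeric pair, giving 2 + 1 = 3 stereoisomers in total.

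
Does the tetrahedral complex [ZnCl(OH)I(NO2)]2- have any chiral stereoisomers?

In a tetrahedral complex all four positions are equivalent and every pair of ligands is adjacent — there is no cis/trans distinction.
Only one geometric arrangement is possible; it has no improper symmetry element, so it exists as a pair of enantiomers (2 stereoisomers).

yes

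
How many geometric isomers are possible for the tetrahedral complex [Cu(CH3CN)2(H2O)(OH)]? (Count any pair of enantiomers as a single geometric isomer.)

Only one geometric arrangement is possible.

1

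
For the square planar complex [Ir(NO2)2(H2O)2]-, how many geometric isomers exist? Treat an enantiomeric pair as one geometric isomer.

A square has two trans pairs of vertices; adjacent vertices are cis.
There are 2 geometric isomers: NO2 cis; NO2 trans.

2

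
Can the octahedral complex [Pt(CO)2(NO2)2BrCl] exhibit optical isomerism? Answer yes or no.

yes

There are 6 geometric isomers: CO cis, NO2 trans; CO cis, NO2 cis (3 arrangements, 2 chiral); CO trans, NO2 trans; CO trans, NO2 cis.
Of these, 2 lack any improper symmetry element and so occur as enantiomeric pairs, giving 6 + 2 = 8 stereoisomers in total.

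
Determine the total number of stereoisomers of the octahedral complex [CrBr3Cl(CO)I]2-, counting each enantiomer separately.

In an octahedral complex each vertex has one trans partner and four cis neighbours.
Systematic placement gives 4 geometric isomers: Br mer (3 arrangements); Br fac (chiral).
One of these lacks any improper symmetry element and so occurs as an enantiomeric pair, giving 4 + 1 = 5 stereoisomers in total.

5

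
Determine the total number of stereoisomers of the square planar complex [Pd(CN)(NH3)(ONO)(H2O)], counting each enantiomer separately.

3

A square has two trans pairs of vertices; adjacent vertices are cis.
Working through the distinct placements yields 3 geometric isomers: (CN/NH3 trans, H2O/ONO trans); (CN/ONO trans, H2O/NH3 trans); (CN/H2O trans, NH3/ONO trans).
Each arrangement has an internal mirror plane or centre of symmetry, so none is chiral.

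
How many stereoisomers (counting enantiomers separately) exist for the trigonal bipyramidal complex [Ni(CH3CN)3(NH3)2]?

In a trigonal bipyramid the two axial positions differ from the three equatorial ones.
Working through the distinct placements yields 3 geometric isomers: NH3 both equatorial; NH3 one axial, one equatorial; NH3 both axial.
Each arrangement has an internal mirror plane or centre of symmetry, so none is chiral.

3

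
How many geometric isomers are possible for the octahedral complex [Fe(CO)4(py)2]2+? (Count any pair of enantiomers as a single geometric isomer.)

2

The six octahedral sites form three mutually perpendicular trans pairs.
The distinct arrangements are (2 in all): py trans; py cis.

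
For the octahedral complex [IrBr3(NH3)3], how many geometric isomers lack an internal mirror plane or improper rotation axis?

0

An octahedron has six vertices in three trans pairs; every non-trans pair is cis.
Systematic placement gives 2 geometric isomers: Br mer; Br fac.
Each arrangement has an internal mirror plane or centre of symmetry, so none is chiral.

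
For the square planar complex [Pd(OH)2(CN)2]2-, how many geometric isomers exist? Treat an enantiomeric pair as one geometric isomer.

2

In a square planar complex each vertex has one trans partner and two cis neighbours.
Working through the distinct placements yields 2 geometric isomers: OH cis; OH trans.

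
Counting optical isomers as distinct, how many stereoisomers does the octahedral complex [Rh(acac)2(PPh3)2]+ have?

3

The six octahedral sites form three mutually perpendicular trans pairs.
Each acac is bidentate and must span two cis positions.
Working through the distinct placements yields 2 geometric isomers: PPh3 trans; PPh3 cis (chiral).
One of these lacks any improper symmetry element and so occurs as an enantiomeric pair, giving 2 + 1 = 3 stereoisomers in total.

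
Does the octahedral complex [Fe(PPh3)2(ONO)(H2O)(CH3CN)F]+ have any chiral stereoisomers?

yes

Placing the ligands in turn and identifying arrangements related by rotation or reflection leaves 9 distinct geometric isomers.
Of these, 6 lack any improper symmetry element and so occur as enantiomeric pairs, giving 9 + 6 = 15 stereoisomers in total.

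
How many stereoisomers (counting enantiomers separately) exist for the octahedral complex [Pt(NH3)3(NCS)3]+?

The six octahedral sites form three mutually perpendicular trans pairs.
Working through the distinct placements yields 2 geometric isomers: NH3 mer; NH3 fac.
Each arrangement has an internal mirror plane or centre of symmetry, so none is chiral.

2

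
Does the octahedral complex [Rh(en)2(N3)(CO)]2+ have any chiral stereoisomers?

yes

The six octahedral sites form three mutually perpendicular trans pairs.
Each en is bidentate and must span two cis positions.
There are 2 geometric isomers: N3 and CO mutually trans; N3 and CO mutually cis (chiral).
One of these lacks any improper symmetry element and so occurs as an enantiomeric pair, giving 2 + 1 = 3 stereoisomers in total.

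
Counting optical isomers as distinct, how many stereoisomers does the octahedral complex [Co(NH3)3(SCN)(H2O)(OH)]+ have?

The six octahedral sites form three mutually perpendicular trans pairs.
Working through the distinct placements yields 4 geometric isomers: NH3 mer (3 arrangements); NH3 fac (chiral).
One of these lacks any improper symmetry element and so occurs as an enantiomeric pair, giving 4 + 1 = 5 stereoisomers in total.

5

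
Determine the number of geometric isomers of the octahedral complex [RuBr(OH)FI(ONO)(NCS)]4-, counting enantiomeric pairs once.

The six octahedral sites form three mutually perpendicular trans pairs.
Exhaustive case analysis gives 15 geometric isomers.

15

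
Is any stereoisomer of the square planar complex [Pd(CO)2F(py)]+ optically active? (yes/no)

A square has two trans pairs of vertices; adjacent vertices are cis.
Systematic placement gives 2 geometric isomers: CO cis; CO trans.
Each arrangement has an internal mirror plane or centre of symmetry, so none is chiral.

no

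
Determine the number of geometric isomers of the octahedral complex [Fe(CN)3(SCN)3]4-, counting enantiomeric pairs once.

The six octahedral sites form three mutually perpendicular trans pairs.
The distinct arrangements are (2 in all): CN mer; CN fac.

2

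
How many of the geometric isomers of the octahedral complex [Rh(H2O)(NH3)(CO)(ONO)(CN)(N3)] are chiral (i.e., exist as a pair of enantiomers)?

An octahedron has six vertices in three trans pairs; every non-trans pair is cis.
Exhaustive case analysis gives 15 geometric isomers.
Of these, 15 lack any improper symmetry element and so occur as enantiomeric pairs, giving 15 + 15 = 30 stereoisomers in total.

15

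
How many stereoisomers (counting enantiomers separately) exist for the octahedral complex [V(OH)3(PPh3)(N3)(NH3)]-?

The six octahedral sites form three mutually perpendicular trans pairs.
The distinct arrangements are (4 in all): OH mer (3 arrangements); OH fac (chiral).
One of these lacks any improper symmetry element and so occurs as an enantiomeric pair, giving 4 + 1 = 5 stereoisomers in total.

5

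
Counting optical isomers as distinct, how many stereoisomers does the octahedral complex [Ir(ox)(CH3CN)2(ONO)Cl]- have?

6

An octahedron has six vertices in three trans pairs; every non-trans pair is cis.
Each ox is bidentate and must span two cis positions.
Working through the distinct placements yields 4 geometric isomers: CH3CN trans; CH3CN cis (3 arrangements, 2 chiral).
Of these, 2 lack any improper symmetry element and so occur as enantiomeric pairs, giving 4 + 2 = 6 stereoisomers in total.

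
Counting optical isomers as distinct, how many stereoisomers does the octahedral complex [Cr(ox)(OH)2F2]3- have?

4

In an octahedral complex each vertex has one trans partner and four cis neighbours.
Each ox is bidentate and must span two cis positions.
There are 3 geometric isomers: OH cis, F trans; OH cis, F cis (chiral); OH trans, F cis.
One of these lacks any improper symmetry element and so occurs as an enantiomeric pair, giving 3 + 1 = 4 stereoisomers in total.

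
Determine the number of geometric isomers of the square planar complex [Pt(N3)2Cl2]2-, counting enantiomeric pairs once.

There are 2 geometric isomers: N3 cis; N3 trans.

2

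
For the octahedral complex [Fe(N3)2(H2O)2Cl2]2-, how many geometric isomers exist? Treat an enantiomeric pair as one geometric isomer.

In an octahedral complex each vertex has one trans partner and four cis neighbours.
Working through the distinct placements yields 5 geometric isomers: N3 trans, H2O trans, Cl trans; N3 cis, H2O cis, Cl trans; N3 trans, H2O cis, Cl cis; N3 cis, H2O cis, Cl cis (chiral); N3 cis, H2O trans, Cl cis.

5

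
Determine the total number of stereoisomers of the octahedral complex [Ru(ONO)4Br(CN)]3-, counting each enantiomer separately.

2

An octahedron has six vertices in three trans pairs; every non-trans pair is cis.
The distinct arrangements are (2 in all): Br and CN mutually trans; Br and CN mutually cis.
Each arrangement has an internal mirror plane or centre of symmetry, so none is chiral.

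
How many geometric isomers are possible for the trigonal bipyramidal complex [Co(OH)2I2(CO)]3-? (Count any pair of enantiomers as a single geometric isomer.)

5

In a trigonal bipyramid the two axial positions differ from the three equatorial ones.
Placing the ligands in turn and identifying arrangements related by rotation or reflection leaves 5 distinct geometric isomers.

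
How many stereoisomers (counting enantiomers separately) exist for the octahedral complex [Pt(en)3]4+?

2

An octahedron has six vertices in three trans pairs; every non-trans pair is cis.
Each en is bidentate and must span two cis positions.
Only one geometric arrangement is possible; it has no improper symmetry element, so it exists as a pair of enantiomers (2 stereoisomers).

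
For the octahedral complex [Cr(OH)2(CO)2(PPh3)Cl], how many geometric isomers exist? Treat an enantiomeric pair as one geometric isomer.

6

In an octahedral complex each vertex has one trans partner and four cis neighbours.
Working through the distinct placements yields 6 geometric isomers: OH cis, CO trans; OH trans, CO trans; OH cis, CO cis (3 arrangements, 2 chiral); OH trans, CO cis.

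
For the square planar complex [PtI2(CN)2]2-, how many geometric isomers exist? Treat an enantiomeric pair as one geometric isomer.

2

A square has two trans pairs of vertices; adjacent vertices are cis.
The distinct arrangements are (2 in all): I cis; I trans.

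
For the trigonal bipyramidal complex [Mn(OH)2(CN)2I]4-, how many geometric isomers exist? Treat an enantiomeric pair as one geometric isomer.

In a trigonal bipyramid the two axial positions differ from the three equatorial ones.
Systematic enumeration (placing each ligand type in turn and discarding arrangements equivalent by rotation or reflection) gives 5 geometric isomers.

5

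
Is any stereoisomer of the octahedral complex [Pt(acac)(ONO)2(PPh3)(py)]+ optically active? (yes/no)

yes

In an octahedral complex each vertex has one trans partner and four cis neighbours.
Each acac is bidentate and must span two cis positions.
Systematic placement gives 4 geometric isomers: ONO trans; ONO cis (3 arrangements, 2 chiral).
Of these, 2 lack any improper symmetry element and so occur as enantiomeric pairs, giving 4 + 2 = 6 stereoisomers in total.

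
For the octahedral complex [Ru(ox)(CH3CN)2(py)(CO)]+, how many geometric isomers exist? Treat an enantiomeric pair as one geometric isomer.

4

Each ox is bidentate and must span two cis positions.
There are 4 geometric isomers: CH3CN trans; CH3CN cis (3 arrangements, 2 chiral).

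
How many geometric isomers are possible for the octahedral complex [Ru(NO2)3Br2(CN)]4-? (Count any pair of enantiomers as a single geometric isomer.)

3

The six octahedral sites form three mutually perpendicular trans pairs.
The distinct arrangements are (3 in all): NO2 mer, Br trans; NO2 mer, Br cis; NO2 fac, Br cis.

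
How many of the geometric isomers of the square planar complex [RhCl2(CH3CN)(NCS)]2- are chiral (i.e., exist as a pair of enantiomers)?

In a square planar complex each vertex has one trans partner and two cis neighbours.
Systematic placement gives 2 geometric isomers: Cl cis; Cl trans.
Each arrangement has an internal mirror plane or centre of symmetry, so none is chiral.

0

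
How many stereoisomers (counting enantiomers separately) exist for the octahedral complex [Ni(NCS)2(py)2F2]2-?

In an octahedral complex each vertex has one trans partner and four cis neighbours.
The distinct arrangements are (5 in all): NCS trans, py trans, F trans; NCS cis, py cis, F trans; NCS cis, py trans, F cis; NCS cis, py cis, F cis (chiral); NCS trans, py cis, F cis.
One of these lacks any improper symmetry element and so occurs as an enantiomeric pair, giving 5 + 1 = 6 stereoisomers in total.

6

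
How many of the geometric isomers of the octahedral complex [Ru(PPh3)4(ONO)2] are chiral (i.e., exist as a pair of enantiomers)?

0

There are 2 geometric isomers: ONO trans; ONO cis.
Each arrangement has an internal mirror plane or centre of symmetry, so none is chiral.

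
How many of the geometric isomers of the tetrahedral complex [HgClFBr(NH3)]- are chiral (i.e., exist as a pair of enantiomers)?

In a tetrahedral complex all four positions are equivalent and every pair of ligands is adjacent — there is no cis/trans distinction.
Only one geometric arrangement is possible; it has no improper symmetry element, so it exists as a pair of enantiomers (2 stereoisomers).

1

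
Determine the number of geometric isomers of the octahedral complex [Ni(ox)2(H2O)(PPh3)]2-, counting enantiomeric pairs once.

2

An octahedron has six vertices in three trans pairs; every non-trans pair is cis.
Each ox is bidentate and must span two cis positions.
Systematic placement gives 2 geometric isomers: H2O and PPh3 mutually trans; H2O and PPh3 mutually cis (chiral).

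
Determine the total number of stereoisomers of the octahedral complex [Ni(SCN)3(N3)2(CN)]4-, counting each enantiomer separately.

The distinct arrangements are (3 in all): SCN mer, N3 cis; SCN mer, N3 trans; SCN fac, N3 cis.
Each arrangement has an internal mirror plane or centre of symmetry, so none is chiral.

3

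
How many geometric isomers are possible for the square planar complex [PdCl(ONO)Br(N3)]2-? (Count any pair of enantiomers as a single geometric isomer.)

In a square planar complex each vertex has one trans partner and two cis neighbours.
Systematic placement gives 3 geometric isomers: (Br/N3 trans, Cl/ONO trans); (Br/ONO trans, Cl/N3 trans); (Br/Cl trans, N3/ONO trans).

3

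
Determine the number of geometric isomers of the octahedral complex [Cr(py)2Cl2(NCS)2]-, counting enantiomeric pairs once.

5

An octahedron has six vertices in three trans pairs; every non-trans pair is cis.
Working through the distinct placements yields 5 geometric isomers: py trans, Cl trans, NCS trans; py cis, Cl trans, NCS cis; py trans, Cl cis, NCS cis; py cis, Cl cis, NCS cis (chiral); py cis, Cl cis, NCS trans.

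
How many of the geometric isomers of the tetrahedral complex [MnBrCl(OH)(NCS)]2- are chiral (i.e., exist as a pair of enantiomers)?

1

In a tetrahedral complex all four positions are equivalent and every pair of ligands is adjacent — there is no cis/trans distinction.
Only one geometric arrangement is possible; it has no improper symmetry element, so it exists as a pair of enantiomers (2 stereoisomers).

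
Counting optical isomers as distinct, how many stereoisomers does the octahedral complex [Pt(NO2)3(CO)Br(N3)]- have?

5

In an octahedral complex each vertex has one trans partner and four cis neighbours.
There are 4 geometric isomers: NO2 mer (3 arrangements); NO2 fac (chiral).
One of these lacks any improper symmetry element and so occurs as an enantiomeric pair, giving 4 + 1 = 5 stereoisomers in total.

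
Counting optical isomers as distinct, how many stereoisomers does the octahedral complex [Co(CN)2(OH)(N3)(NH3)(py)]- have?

The six octahedral sites form three mutually perpendicular trans pairs.
Exhaustive case analysis gives 9 geometric isomers.
Of these, 6 lack any improper symmetry element and so occur as enantiomeric pairs, giving 9 + 6 = 15 stereoisomers in total.

15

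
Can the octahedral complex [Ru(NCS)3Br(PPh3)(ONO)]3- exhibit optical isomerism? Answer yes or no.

yes

In an octahedral complex each vertex has one trans partner and four cis neighbours.
The distinct arrangements are (4 in all): NCS mer (3 arrangements); NCS fac (chiral).
One of these lacks any improper symmetry element and so occurs as an enantiomeric pair, giving 4 + 1 = 5 stereoisomers in total.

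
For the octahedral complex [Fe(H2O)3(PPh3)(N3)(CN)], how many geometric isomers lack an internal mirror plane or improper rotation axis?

1

In an octahedral complex each vertex has one trans partner and four cis neighbours.
Systematic placement gives 4 geometric isomers: H2O mer (3 arrangements); H2O fac (chiral).
One of these lacks any improper symmetry element and so occurs as an enantiomeric pair, giving 4 + 1 = 5 stereoisomers in total.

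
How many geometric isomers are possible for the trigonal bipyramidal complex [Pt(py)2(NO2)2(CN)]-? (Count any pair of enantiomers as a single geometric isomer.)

In a trigonal bipyramid the two axial positions differ from the three equatorial ones.
Placing the ligands in turn and identifying arrangements related by rotation or reflection leaves 5 distinct geometric isomers.

5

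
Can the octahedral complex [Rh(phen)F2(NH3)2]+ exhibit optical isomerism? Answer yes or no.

yes

Each phen is bidentate and must span two cis positions.
There are 3 geometric isomers: F trans, NH3 cis; F cis, NH3 cis (chiral); F cis, NH3 trans.
One of these lacks any improper symmetry element and so occurs as an enantiomeric pair, giving 3 + 1 = 4 stereoisomers in total.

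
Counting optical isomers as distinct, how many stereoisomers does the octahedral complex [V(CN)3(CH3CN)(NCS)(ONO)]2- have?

5

The six octahedral sites form three mutually perpendicular trans pairs.
There are 4 geometric isomers: CN mer (3 arrangements); CN fac (chiral).
One of these lacks any improper symmetry element and so occurs as an enantiomeric pair, giving 4 + 1 = 5 stereoisomers in total.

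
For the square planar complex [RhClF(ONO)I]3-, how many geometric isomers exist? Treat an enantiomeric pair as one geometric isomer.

3

In a square planar complex each vertex has one trans partner and two cis neighbours.
There are 3 geometric isomers: (Cl/I trans, F/ONO trans); (Cl/ONO trans, F/I trans); (Cl/F trans, I/ONO trans).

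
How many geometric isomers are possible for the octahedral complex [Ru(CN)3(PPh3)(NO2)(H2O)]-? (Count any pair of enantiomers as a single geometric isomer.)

The six octahedral sites form three mutually perpendicular trans pairs.
Working through the distinct placements yields 4 geometric isomers: CN mer (3 arrangements); CN fac (chiral).

4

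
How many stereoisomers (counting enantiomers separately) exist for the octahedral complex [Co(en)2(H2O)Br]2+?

An octahedron has six vertices in three trans pairs; every non-trans pair is cis.
Each en is bidentate and must span two cis positions.
The distinct arrangements are (2 in all): H2O and Br mutually trans; H2O and Br mutually cis (chiral).
One of these lacks any improper symmetry element and so occurs as an enantiomeric pair, giving 2 + 1 = 3 stereoisomers in total.

3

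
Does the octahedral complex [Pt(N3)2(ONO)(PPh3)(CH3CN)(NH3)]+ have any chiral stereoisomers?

The six octahedral sites form three mutually perpendicular trans pairs.
Exhaustive case analysis gives 9 geometric isomers.
Of these, 6 lack any improper symmetry element and so occur as enantiomeric pairs, giving 9 + 6 = 15 stereoisomers in total.

yes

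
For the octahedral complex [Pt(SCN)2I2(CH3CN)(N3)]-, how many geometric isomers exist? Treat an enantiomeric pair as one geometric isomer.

An octahedron has six vertices in three trans pairs; every non-trans pair is cis.
Working through the distinct placements yields 6 geometric isomers: SCN trans, I cis; SCN cis, I cis (3 arrangements, 2 chiral); SCN trans, I trans; SCN cis, I trans.

6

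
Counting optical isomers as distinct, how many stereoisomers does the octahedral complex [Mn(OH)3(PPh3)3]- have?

2

The six octahedral sites form three mutually perpendicular trans pairs.
Working through the distinct placements yields 2 geometric isomers: OH mer; OH fac.
Each arrangement has an internal mirror plane or centre of symmetry, so none is chiral.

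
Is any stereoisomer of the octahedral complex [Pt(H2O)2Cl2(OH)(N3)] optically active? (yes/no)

yes

The six octahedral sites form three mutually perpendicular trans pairs.
The distinct arrangements are (6 in all): H2O trans, Cl trans; H2O cis, Cl trans; H2O cis, Cl cis (3 arrangements, 2 chiral); H2O trans, Cl cis.
Of these, 2 lack any improper symmetry element and so occur as enantiomeric pairs, giving 6 + 2 = 8 stereoisomers in total.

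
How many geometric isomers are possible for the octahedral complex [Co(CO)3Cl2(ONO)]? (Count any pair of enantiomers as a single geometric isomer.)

3

The distinct arrangements are (3 in all): CO mer, Cl cis; CO mer, Cl trans; CO fac, Cl cis.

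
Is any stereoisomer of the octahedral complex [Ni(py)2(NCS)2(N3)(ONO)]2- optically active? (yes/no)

yes

An octahedron has six vertices in three trans pairs; every non-trans pair is cis.
Working through the distinct placements yields 6 geometric isomers: py trans, NCS cis; py cis, NCS cis (3 arrangements, 2 chiral); py trans, NCS trans; py cis, NCS trans.
Of these, 2 lack any improper symmetry element and so occur as enantiomeric pairs, giving 6 + 2 = 8 stereoisomers in total.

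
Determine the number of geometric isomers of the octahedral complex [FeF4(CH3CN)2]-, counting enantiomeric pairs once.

2

An octahedron has six vertices in three trans pairs; every non-trans pair is cis.
There are 2 geometric isomers: CH3CN trans; CH3CN cis.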